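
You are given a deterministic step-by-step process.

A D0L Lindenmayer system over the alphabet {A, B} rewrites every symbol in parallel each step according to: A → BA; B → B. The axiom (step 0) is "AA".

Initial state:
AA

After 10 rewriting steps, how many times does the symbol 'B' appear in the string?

k=0  AA
k=1  BABA
k=2  BBABBA
k=3  BBBABBBA
k=4  BBBBABBBBA
k=5  BBBBBABBBBBA
k=6  BBBBBBABBBBBBA
k=7  BBBBBBBABBBBBBBA
k=8  BBBBBBBBABBBBBBBBA
k=9  BBBBBBBBBABBBBBBBBBA
k=10  BBBBBBBBBBABBBBBBBBBBA

20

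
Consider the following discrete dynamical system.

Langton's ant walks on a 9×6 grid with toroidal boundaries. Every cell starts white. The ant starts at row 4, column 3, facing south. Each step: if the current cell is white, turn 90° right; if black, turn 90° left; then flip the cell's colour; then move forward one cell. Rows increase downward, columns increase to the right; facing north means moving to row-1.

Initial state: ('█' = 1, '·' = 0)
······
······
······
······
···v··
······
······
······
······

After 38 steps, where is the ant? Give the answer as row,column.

1,4

k=0  ······
······
······
······
···v··
······
······
······
······
k=1  ······
······
······
······
··<█··
······
······
······
······
k=2  ······
······
······
··^···
··██··
······
······
······
······
k=3  ······
······
······
··█>··
··██··
······
······
······
······
k=4  ······
······
······
··██··
··█v··
······
······
······
······
k=5  ······
······
······
··██··
··█·>·
······
······
······
······
k=6  ······
······
······
··██··
··█·█·
····v·
······
······
······
k=7  ······
······
······
··██··
··█·█·
···<█·
······
······
······
k=8  ······
······
······
··██··
··█^█·
···██·
······
······
······
k=9  ······
······
······
··██··
··██>·
···██·
······
······
······
k=10  ······
······
······
··██^·
··██··
···██·
······
······
······
k=11  ······
······
······
··███>
··██··
···██·
······
······
······
k=12  ······
······
······
··████
··██·v
···██·
······
······
······
k=13  ······
······
······
··████
··██<█
···██·
······
······
······
k=14  ······
······
······
··██^█
··████
···██·
······
······
······
k=15  ······
······
······
··█<·█
··████
···██·
······
······
······
k=16  ······
······
······
··█··█
··█v██
···██·
······
······
······
k=17  ······
······
······
··█··█
··█·>█
···██·
······
······
······
k=18  ······
······
······
··█·^█
··█··█
···██·
······
······
······
k=19  ······
······
······
··█·█>
··█··█
···██·
······
······
······
k=20  ······
······
·····^
··█·█·
··█··█
···██·
······
······
······
k=21  ······
······
>····█
··█·█·
··█··█
···██·
······
······
······
k=22  ······
······
█····█
v·█·█·
··█··█
···██·
······
······
······
k=23  ······
······
█····█
█·█·█<
··█··█
···██·
······
······
······
k=24  ······
······
█····^
█·█·██
··█··█
···██·
······
······
······
k=25  ······
······
█···<·
█·█·██
··█··█
···██·
······
······
······
k=26  ······
····^·
█···█·
█·█·██
··█··█
···██·
······
······
······
k=27  ······
····█>
█···█·
█·█·██
··█··█
···██·
······
······
······
k=28  ······
····██
█···█v
█·█·██
··█··█
···██·
······
······
······
k=29  ······
····██
█···<█
█·█·██
··█··█
···██·
······
······
······
k=30  ······
····██
█····█
█·█·v█
··█··█
···██·
······
······
······
k=31  ······
····██
█····█
█·█··>
··█··█
···██·
······
······
······
k=32  ······
····██
█····^
█·█···
··█··█
···██·
······
······
······
k=33  ······
····██
█···<·
█·█···
··█··█
···██·
······
······
······
k=34  ······
····^█
█···█·
█·█···
··█··█
···██·
······
······
······
k=35  ······
···<·█
█···█·
█·█···
··█··█
···██·
······
······
······
k=36  ···^··
···█·█
█···█·
█·█···
··█··█
···██·
······
······
······
k=37  ···█>·
···█·█
█···█·
█·█···
··█··█
···██·
······
······
······
k=38  ···██·
···█v█
█···█·
█·█···
··█··█
···██·
······
······
······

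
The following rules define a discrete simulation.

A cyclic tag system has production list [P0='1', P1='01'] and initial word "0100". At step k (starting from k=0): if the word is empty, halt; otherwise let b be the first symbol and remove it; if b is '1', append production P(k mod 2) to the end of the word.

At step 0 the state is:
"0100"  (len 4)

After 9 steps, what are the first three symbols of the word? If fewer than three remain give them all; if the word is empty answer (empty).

t=0: "0100"  (len 4)
t=1: "100"  (len 3)
t=2: "0001"  (len 4)
t=3: "001"  (len 3)
t=4: "01"  (len 2)
t=5: "1"  (len 1)
t=6: "01"  (len 2)
t=7: "1"  (len 1)
t=8: "01"  (len 2)
t=9: "1"  (len 1)

1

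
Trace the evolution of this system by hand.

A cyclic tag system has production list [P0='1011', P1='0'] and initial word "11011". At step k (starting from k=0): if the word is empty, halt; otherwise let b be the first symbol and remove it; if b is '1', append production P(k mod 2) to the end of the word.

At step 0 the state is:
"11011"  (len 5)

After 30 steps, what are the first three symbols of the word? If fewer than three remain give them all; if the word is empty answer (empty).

t=0: "11011"  (len 5)
t=1: "10111011"  (len 8)
t=2: "01110110"  (len 8)
t=3: "1110110"  (len 7)
t=4: "1101100"  (len 7)
t=5: "1011001011"  (len 10)
t=6: "0110010110"  (len 10)
t=7: "110010110"  (len 9)
t=8: "100101100"  (len 9)
t=9: "001011001011"  (len 12)
t=10: "01011001011"  (len 11)
t=11: "1011001011"  (len 10)
t=12: "0110010110"  (len 10)
t=13: "110010110"  (len 9)
t=14: "100101100"  (len 9)
t=15: "001011001011"  (len 12)
t=16: "01011001011"  (len 11)
t=17: "1011001011"  (len 10)
t=18: "0110010110"  (len 10)
t=19: "110010110"  (len 9)
t=20: "100101100"  (len 9)
t=21: "001011001011"  (len 12)
t=22: "01011001011"  (len 11)
t=23: "1011001011"  (len 10)
t=24: "0110010110"  (len 10)
t=25: "110010110"  (len 9)
t=26: "100101100"  (len 9)
t=27: "001011001011"  (len 12)
t=28: "01011001011"  (len 11)
t=29: "1011001011"  (len 10)
t=30: "0110010110"  (len 10)

011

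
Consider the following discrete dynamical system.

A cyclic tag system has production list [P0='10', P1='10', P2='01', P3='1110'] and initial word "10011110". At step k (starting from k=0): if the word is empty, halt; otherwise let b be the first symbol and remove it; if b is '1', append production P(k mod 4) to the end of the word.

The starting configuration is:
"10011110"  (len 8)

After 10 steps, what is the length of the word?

12

step 0: "10011110"  (len 8)
step 1: "001111010"  (len 9)
step 2: "01111010"  (len 8)
step 3: "1111010"  (len 7)
step 4: "1110101110"  (len 10)
step 5: "11010111010"  (len 11)
step 6: "101011101010"  (len 12)
step 7: "0101110101001"  (len 13)
step 8: "101110101001"  (len 12)
step 9: "0111010100110"  (len 13)
step 10: "111010100110"  (len 12)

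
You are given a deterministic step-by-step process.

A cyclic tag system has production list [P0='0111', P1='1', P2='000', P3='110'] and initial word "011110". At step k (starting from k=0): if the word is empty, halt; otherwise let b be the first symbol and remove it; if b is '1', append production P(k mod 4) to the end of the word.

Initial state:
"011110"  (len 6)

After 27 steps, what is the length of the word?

16

step 0: "011110"  (len 6)
step 1: "11110"  (len 5)
step 2: "11101"  (len 5)
step 3: "1101000"  (len 7)
step 4: "101000110"  (len 9)
step 5: "010001100111"  (len 12)
step 6: "10001100111"  (len 11)
step 7: "0001100111000"  (len 13)
step 8: "001100111000"  (len 12)
step 9: "01100111000"  (len 11)
step 10: "1100111000"  (len 10)
step 11: "100111000000"  (len 12)
step 12: "00111000000110"  (len 14)
step 13: "0111000000110"  (len 13)
step 14: "111000000110"  (len 12)
step 15: "11000000110000"  (len 14)
step 16: "1000000110000110"  (len 16)
step 17: "0000001100001100111"  (len 19)
step 18: "000001100001100111"  (len 18)
step 19: "00001100001100111"  (len 17)
step 20: "0001100001100111"  (len 16)
step 21: "001100001100111"  (len 15)
step 22: "01100001100111"  (len 14)
step 23: "1100001100111"  (len 13)
step 24: "100001100111110"  (len 15)
step 25: "000011001111100111"  (len 18)
step 26: "00011001111100111"  (len 17)
step 27: "0011001111100111"  (len 16)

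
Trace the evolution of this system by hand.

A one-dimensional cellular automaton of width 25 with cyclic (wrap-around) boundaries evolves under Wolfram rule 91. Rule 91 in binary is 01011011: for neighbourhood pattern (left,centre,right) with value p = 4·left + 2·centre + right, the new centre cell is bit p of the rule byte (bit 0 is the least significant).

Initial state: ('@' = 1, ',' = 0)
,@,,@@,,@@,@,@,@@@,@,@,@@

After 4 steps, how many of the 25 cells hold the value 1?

16

step 0: ,@,,@@,,@@,@,@,@@@,@,@,@@
step 1: ,,@@@@@@@@,,,,,@,@,,,,,@@
step 2: @@@,,,,,,@@@@@@,,,@@@@@@@
step 3: ,,@@@@@@@@,,,,@@@@@,,,,,,
step 4: @@@,,,,,,@@@@@@,,,@@@@@@@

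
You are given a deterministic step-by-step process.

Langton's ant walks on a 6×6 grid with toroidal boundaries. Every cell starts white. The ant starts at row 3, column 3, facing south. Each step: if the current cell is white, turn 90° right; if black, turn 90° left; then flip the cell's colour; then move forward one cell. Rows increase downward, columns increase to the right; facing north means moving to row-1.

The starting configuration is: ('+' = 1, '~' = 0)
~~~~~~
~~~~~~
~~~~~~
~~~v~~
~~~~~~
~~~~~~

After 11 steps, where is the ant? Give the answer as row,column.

[0] ~~~~~~
~~~~~~
~~~~~~
~~~v~~
~~~~~~
~~~~~~
[1] ~~~~~~
~~~~~~
~~~~~~
~~<+~~
~~~~~~
~~~~~~
[2] ~~~~~~
~~~~~~
~~^~~~
~~++~~
~~~~~~
~~~~~~
[3] ~~~~~~
~~~~~~
~~+>~~
~~++~~
~~~~~~
~~~~~~
[4] ~~~~~~
~~~~~~
~~++~~
~~+v~~
~~~~~~
~~~~~~
[5] ~~~~~~
~~~~~~
~~++~~
~~+~>~
~~~~~~
~~~~~~
[6] ~~~~~~
~~~~~~
~~++~~
~~+~+~
~~~~v~
~~~~~~
[7] ~~~~~~
~~~~~~
~~++~~
~~+~+~
~~~<+~
~~~~~~
[8] ~~~~~~
~~~~~~
~~++~~
~~+^+~
~~~++~
~~~~~~
[9] ~~~~~~
~~~~~~
~~++~~
~~++>~
~~~++~
~~~~~~
[10] ~~~~~~
~~~~~~
~~++^~
~~++~~
~~~++~
~~~~~~
[11] ~~~~~~
~~~~~~
~~+++>
~~++~~
~~~++~
~~~~~~

2,5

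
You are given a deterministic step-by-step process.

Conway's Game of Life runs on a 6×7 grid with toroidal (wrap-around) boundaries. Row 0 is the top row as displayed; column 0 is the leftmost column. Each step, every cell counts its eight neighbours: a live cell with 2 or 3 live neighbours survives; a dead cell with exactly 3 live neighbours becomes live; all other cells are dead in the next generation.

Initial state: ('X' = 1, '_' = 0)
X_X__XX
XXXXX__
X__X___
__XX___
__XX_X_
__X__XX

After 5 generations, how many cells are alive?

13

step 0: X_X__XX
XXXXX__
X__X___
__XX___
__XX_X_
__X__XX
step 1: _______
____XX_
X______
_X_____
_X___XX
X_X____
step 2: _______
_______
_______
_X____X
_XX___X
XX____X
step 3: X______
_______
_______
_XX____
__X__XX
_XX___X
step 4: XX_____
_______
_______
_XX____
___X_XX
_XX__XX
step 5: XXX___X
_______
_______
__X____
___XXXX
_XX_XX_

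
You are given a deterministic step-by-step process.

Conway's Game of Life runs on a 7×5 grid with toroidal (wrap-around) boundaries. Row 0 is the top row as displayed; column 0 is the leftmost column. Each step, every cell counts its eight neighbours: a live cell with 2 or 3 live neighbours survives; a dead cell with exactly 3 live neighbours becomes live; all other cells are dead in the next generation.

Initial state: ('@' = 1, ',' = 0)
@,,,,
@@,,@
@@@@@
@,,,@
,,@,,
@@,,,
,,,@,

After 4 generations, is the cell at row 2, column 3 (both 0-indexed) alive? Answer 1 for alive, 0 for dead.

0) @,,,,
@@,,@
@@@@@
@,,,@
,,@,,
@@,,,
,,,@,
1) @@,,,
,,,,,
,,@,,
,,,,,
,,,,@
,@@,,
@@,,@
2) ,@,,@
,@,,,
,,,,,
,,,,,
,,,,,
,@@@@
,,,,@
3) ,,,,,
@,,,,
,,,,,
,,,,,
,,@@,
@,@@@
,@,,@
4) @,,,,
,,,,,
,,,,,
,,,,,
,@@,,
@,,,,
,@@,@

0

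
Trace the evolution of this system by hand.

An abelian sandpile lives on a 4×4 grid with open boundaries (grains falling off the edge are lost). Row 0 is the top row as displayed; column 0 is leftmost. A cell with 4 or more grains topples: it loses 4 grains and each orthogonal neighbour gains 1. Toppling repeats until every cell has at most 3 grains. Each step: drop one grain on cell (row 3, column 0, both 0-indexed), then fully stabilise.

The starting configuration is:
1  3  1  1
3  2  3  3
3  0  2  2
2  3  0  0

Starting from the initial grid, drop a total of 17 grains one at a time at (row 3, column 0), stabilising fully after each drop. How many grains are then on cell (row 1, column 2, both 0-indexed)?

step 0: 1  3  1  1
3  2  3  3
3  0  2  2
2  3  0  0
step 1: 1  3  1  1
3  2  3  3
3  0  2  2
3  3  0  0
step 2: 2  3  1  1
0  3  3  3
1  2  2  2
2  0  1  0
step 3: 2  3  1  1
0  3  3  3
1  2  2  2
3  0  1  0
step 4: 2  3  1  1
0  3  3  3
2  2  2  2
0  1  1  0
step 5: 2  3  1  1
0  3  3  3
2  2  2  2
1  1  1  0
step 6: 2  3  1  1
0  3  3  3
2  2  2  2
2  1  1  0
step 7: 2  3  1  1
0  3  3  3
2  2  2  2
3  1  1  0
step 8: 2  3  1  1
0  3  3  3
3  2  2  2
0  2  1  0
step 9: 2  3  1  1
0  3  3  3
3  2  2  2
1  2  1  0
step 10: 2  3  1  1
0  3  3  3
3  2  2  2
2  2  1  0
step 11: 2  3  1  1
0  3  3  3
3  2  2  2
3  2  1  0
step 12: 2  3  1  1
1  3  3  3
0  3  2  2
1  3  1  0
step 13: 2  3  1  1
1  3  3  3
0  3  2  2
2  3  1  0
step 14: 2  3  1  1
1  3  3  3
0  3  2  2
3  3  1  0
step 15: 3  0  3  2
2  2  2  1
2  2  1  0
1  1  3  1
step 16: 3  0  3  2
2  2  2  1
2  2  1  0
2  1  3  1
step 17: 3  0  3  2
2  2  2  1
2  2  1  0
3  1  3  1

2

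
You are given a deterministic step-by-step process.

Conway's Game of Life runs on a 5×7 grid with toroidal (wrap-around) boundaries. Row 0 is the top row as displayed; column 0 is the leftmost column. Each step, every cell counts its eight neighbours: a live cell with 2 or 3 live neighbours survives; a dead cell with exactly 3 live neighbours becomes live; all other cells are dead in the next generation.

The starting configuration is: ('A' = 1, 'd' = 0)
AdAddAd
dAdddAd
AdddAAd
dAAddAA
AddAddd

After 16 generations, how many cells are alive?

11

step 0: AdAddAd
dAdddAd
AdddAAd
dAAddAA
AddAddd
step 1: AdAdAdd
AAdddAd
AdAdAdd
dAAAdAd
AddAAAd
step 2: AdAdddd
AdAdAAd
AdddAAd
AddddAd
AddddAd
step 3: AddAAAd
AdddAAd
AddAddd
AAdddAd
Adddddd
step 4: AAdAdAd
AAdddAd
AddddAd
AAddddd
AddddAd
step 5: ddAddAd
ddAddAd
ddddddd
AAddddd
ddAdAdd
step 6: dAAdAAd
ddddddd
dAddddd
dAddddd
ddAAddd
step 7: dAAdAdd
dAAdddd
ddddddd
dAddddd
dddAAdd
step 8: dAddAdd
dAAAddd
dAAdddd
ddddddd
dAdAAdd
step 9: AAddAdd
AddAddd
dAdAddd
dAdAddd
ddAAAdd
step 10: AAddAdd
AddAAdd
AAdAAdd
dAddddd
AdddAdd
step 11: AAddAAA
dddddAA
AAdAAdd
dAAAAdd
Adddddd
step 12: dAddAdd
ddAAddd
AAddddA
ddddAdd
ddddddd
step 13: ddAAddd
ddAAddd
AAAAddd
Adddddd
ddddddd
step 14: ddAAddd
ddddAdd
AddAddd
AdAdddd
ddddddd
step 15: dddAddd
ddAdAdd
dAdAddd
dAddddd
dAAAddd
step 16: dAddAdd
ddAdAdd
dAdAddd
AAdAddd
dAdAddd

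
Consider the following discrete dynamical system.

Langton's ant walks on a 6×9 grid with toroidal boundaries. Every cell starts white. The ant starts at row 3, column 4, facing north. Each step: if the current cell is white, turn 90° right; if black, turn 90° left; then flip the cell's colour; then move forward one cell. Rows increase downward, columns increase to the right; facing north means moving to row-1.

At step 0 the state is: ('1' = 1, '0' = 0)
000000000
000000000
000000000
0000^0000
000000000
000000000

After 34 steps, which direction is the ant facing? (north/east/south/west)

south

[0] 000000000
000000000
000000000
0000^0000
000000000
000000000
[1] 000000000
000000000
000000000
00001>000
000000000
000000000
[2] 000000000
000000000
000000000
000011000
00000v000
000000000
[3] 000000000
000000000
000000000
000011000
0000<1000
000000000
[4] 000000000
000000000
000000000
0000^1000
000011000
000000000
[5] 000000000
000000000
000000000
000<01000
000011000
000000000
[6] 000000000
000000000
000^00000
000101000
000011000
000000000
[7] 000000000
000000000
0001>0000
000101000
000011000
000000000
[8] 000000000
000000000
000110000
0001v1000
000011000
000000000
[9] 000000000
000000000
000110000
000<11000
000011000
000000000
[10] 000000000
000000000
000110000
000011000
000v11000
000000000
[11] 000000000
000000000
000110000
000011000
00<111000
000000000
[12] 000000000
000000000
000110000
00^011000
001111000
000000000
[13] 000000000
000000000
000110000
001>11000
001111000
000000000
[14] 000000000
000000000
000110000
001111000
001v11000
000000000
[15] 000000000
000000000
000110000
001111000
0010>1000
000000000
[16] 000000000
000000000
000110000
0011^1000
001001000
000000000
[17] 000000000
000000000
000110000
001<01000
001001000
000000000
[18] 000000000
000000000
000110000
001001000
001v01000
000000000
[19] 000000000
000000000
000110000
001001000
00<101000
000000000
[20] 000000000
000000000
000110000
001001000
000101000
00v000000
[21] 000000000
000000000
000110000
001001000
000101000
0<1000000
[22] 000000000
000000000
000110000
001001000
0^0101000
011000000
[23] 000000000
000000000
000110000
001001000
01>101000
011000000
[24] 000000000
000000000
000110000
001001000
011101000
01v000000
[25] 000000000
000000000
000110000
001001000
011101000
010>00000
[26] 000v00000
000000000
000110000
001001000
011101000
010100000
[27] 00<100000
000000000
000110000
001001000
011101000
010100000
[28] 001100000
000000000
000110000
001001000
011101000
01^100000
[29] 001100000
000000000
000110000
001001000
011101000
011>00000
[30] 001100000
000000000
000110000
001001000
011^01000
011000000
[31] 001100000
000000000
000110000
001001000
01<001000
011000000
[32] 001100000
000000000
000110000
001001000
010001000
01v000000
[33] 001100000
000000000
000110000
001001000
010001000
010>00000
[34] 001v00000
000000000
000110000
001001000
010001000
010100000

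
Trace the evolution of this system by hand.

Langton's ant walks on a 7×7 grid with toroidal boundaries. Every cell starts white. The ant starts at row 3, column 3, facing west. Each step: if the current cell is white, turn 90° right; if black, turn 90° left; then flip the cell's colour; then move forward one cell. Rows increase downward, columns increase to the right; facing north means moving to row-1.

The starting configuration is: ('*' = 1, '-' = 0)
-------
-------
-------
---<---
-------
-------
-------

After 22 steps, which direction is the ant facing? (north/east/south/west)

west

k=0  -------
-------
-------
---<---
-------
-------
-------
k=1  -------
-------
---^---
---*---
-------
-------
-------
k=2  -------
-------
---*>--
---*---
-------
-------
-------
k=3  -------
-------
---**--
---*v--
-------
-------
-------
k=4  -------
-------
---**--
---<*--
-------
-------
-------
k=5  -------
-------
---**--
----*--
---v---
-------
-------
k=6  -------
-------
---**--
----*--
--<*---
-------
-------
k=7  -------
-------
---**--
--^-*--
--**---
-------
-------
k=8  -------
-------
---**--
--*>*--
--**---
-------
-------
k=9  -------
-------
---**--
--***--
--*v---
-------
-------
k=10  -------
-------
---**--
--***--
--*->--
-------
-------
k=11  -------
-------
---**--
--***--
--*-*--
----v--
-------
k=12  -------
-------
---**--
--***--
--*-*--
---<*--
-------
k=13  -------
-------
---**--
--***--
--*^*--
---**--
-------
k=14  -------
-------
---**--
--***--
--**>--
---**--
-------
k=15  -------
-------
---**--
--**^--
--**---
---**--
-------
k=16  -------
-------
---**--
--*<---
--**---
---**--
-------
k=17  -------
-------
---**--
--*----
--*v---
---**--
-------
k=18  -------
-------
---**--
--*----
--*->--
---**--
-------
k=19  -------
-------
---**--
--*----
--*-*--
---*v--
-------
k=20  -------
-------
---**--
--*----
--*-*--
---*->-
-------
k=21  -------
-------
---**--
--*----
--*-*--
---*-*-
-----v-
k=22  -------
-------
---**--
--*----
--*-*--
---*-*-
----<*-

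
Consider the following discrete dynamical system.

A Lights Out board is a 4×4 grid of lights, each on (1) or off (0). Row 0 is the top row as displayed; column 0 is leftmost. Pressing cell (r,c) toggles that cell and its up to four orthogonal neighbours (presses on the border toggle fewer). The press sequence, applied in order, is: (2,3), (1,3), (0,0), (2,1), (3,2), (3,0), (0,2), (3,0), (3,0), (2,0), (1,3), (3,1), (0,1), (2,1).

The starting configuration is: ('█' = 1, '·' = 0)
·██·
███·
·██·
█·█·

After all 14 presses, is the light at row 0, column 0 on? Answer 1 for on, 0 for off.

0) ·██·
███·
·██·
█·█·
1) ·██·
████
·█·█
█·██
2) ·███
██··
·█··
█·██
3) █·██
·█··
·█··
█·██
4) █·██
····
█·█·
████
5) █·██
····
█···
█···
6) █·██
····
····
·█··
7) ██··
··█·
····
·█··
8) ██··
··█·
█···
█···
9) ██··
··█·
····
·█··
10) ██··
█·█·
██··
██··
11) ██·█
█··█
██·█
██··
12) ██·█
█··█
█··█
··█·
13) ··██
██·█
█··█
··█·
14) ··██
█··█
·███
·██·

0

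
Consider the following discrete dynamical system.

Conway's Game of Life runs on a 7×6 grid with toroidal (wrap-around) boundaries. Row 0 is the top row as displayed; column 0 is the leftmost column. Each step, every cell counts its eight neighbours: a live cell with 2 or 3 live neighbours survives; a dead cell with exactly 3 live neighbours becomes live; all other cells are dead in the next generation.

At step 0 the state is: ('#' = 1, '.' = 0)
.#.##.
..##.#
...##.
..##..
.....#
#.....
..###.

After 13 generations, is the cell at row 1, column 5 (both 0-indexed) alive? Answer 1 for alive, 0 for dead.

0

t=0: .#.##.
..##.#
...##.
..##..
.....#
#.....
..###.
t=1: .#...#
.....#
......
..##..
......
...###
.##.##
t=2: .##..#
#.....
......
......
..#...
#.##.#
.##...
t=3: ..#...
##....
......
......
.###..
#..#..
....##
t=4: ##...#
.#....
......
..#...
.###..
##.#.#
...###
t=5: .##..#
.#....
......
.###..
...##.
.#...#
...#..
t=6: ###...
###...
.#....
..###.
##.##.
..##..
.#..#.
t=7: ...#.#
......
#.....
#...##
.#...#
#....#
#.....
t=8: ......
......
#.....
.#..#.
.#....
.#...#
#...#.
t=9: ......
......
......
##....
.##...
.#...#
#....#
t=10: ......
......
......
###...
..#...
.##..#
#....#
t=11: ......
......
.#....
.##...
...#..
.##..#
##...#
t=12: #.....
......
.##...
.##...
#..#..
.##.##
.##..#
t=13: ##....
.#....
.##...
#..#..
#..###
....##
..####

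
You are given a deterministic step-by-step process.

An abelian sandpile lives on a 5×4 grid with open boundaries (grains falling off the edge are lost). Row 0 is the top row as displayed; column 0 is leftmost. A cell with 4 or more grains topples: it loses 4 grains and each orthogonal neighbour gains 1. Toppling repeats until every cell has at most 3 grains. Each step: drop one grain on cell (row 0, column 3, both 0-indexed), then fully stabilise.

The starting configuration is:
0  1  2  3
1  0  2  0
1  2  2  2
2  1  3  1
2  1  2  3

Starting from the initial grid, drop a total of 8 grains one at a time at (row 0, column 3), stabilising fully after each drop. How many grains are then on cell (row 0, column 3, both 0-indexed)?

gen 0: 0  1  2  3
1  0  2  0
1  2  2  2
2  1  3  1
2  1  2  3
gen 1: 0  1  3  0
1  0  2  1
1  2  2  2
2  1  3  1
2  1  2  3
gen 2: 0  1  3  1
1  0  2  1
1  2  2  2
2  1  3  1
2  1  2  3
gen 3: 0  1  3  2
1  0  2  1
1  2  2  2
2  1  3  1
2  1  2  3
gen 4: 0  1  3  3
1  0  2  1
1  2  2  2
2  1  3  1
2  1  2  3
gen 5: 0  2  0  1
1  0  3  2
1  2  2  2
2  1  3  1
2  1  2  3
gen 6: 0  2  0  2
1  0  3  2
1  2  2  2
2  1  3  1
2  1  2  3
gen 7: 0  2  0  3
1  0  3  2
1  2  2  2
2  1  3  1
2  1  2  3
gen 8: 0  2  1  0
1  0  3  3
1  2  2  2
2  1  3  1
2  1  2  3

0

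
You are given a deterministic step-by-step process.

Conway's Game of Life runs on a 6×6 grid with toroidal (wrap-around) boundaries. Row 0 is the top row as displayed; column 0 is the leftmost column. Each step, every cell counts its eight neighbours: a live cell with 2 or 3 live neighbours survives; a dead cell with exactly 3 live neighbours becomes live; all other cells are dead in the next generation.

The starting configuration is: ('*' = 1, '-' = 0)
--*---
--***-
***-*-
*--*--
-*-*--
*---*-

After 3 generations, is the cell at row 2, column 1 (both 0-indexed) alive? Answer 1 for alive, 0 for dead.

0

gen 0: --*---
--***-
***-*-
*--*--
-*-*--
*---*-
gen 1: -**-**
----**
*---*-
*--***
******
-***--
gen 2: -*---*
-*----
*-----
------
------
------
gen 3: *-----
-*----
------
------
------
------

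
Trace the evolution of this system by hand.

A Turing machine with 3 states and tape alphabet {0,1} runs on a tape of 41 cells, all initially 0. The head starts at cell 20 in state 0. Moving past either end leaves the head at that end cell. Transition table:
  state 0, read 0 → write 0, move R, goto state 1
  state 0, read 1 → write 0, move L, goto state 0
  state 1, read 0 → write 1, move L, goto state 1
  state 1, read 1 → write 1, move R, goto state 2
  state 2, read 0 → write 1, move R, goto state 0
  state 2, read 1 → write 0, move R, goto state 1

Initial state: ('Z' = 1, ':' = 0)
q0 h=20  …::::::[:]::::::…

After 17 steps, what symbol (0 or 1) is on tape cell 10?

k=0  q0 h=20  …::::::[:]::::::…
k=1  q1 h=21  …::::::[:]::::::…
k=2  q1 h=20  …::::::[:]Z:::::…
k=3  q1 h=19  …::::::[:]ZZ::::…
k=4  q1 h=18  …::::::[:]ZZZ:::…
k=5  q1 h=17  …::::::[:]ZZZZ::…
k=6  q1 h=16  …::::::[:]ZZZZZ:…
k=7  q1 h=15  …::::::[:]ZZZZZZ…
k=8  q1 h=14  …::::::[:]ZZZZZZ…
k=9  q1 h=13  …::::::[:]ZZZZZZ…
k=10  q1 h=12  …::::::[:]ZZZZZZ…
k=11  q1 h=11  …::::::[:]ZZZZZZ…
k=12  q1 h=10  …::::::[:]ZZZZZZ…
k=13  q1 h= 9  …::::::[:]ZZZZZZ…
k=14  q1 h= 8  …::::::[:]ZZZZZZ…
k=15  q1 h= 7  …::::::[:]ZZZZZZ…
k=16  q1 h= 6  |::::::[:]ZZZZZZ…
k=17  q1 h= 5  |:::::[:]ZZZZZZ…

1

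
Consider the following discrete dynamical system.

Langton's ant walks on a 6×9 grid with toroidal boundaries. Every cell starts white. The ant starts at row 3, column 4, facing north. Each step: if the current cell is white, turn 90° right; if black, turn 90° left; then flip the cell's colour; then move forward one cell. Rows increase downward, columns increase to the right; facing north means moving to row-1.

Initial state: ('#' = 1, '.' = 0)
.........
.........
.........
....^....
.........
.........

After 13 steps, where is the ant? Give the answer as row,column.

3,3

gen 0: .........
.........
.........
....^....
.........
.........
gen 1: .........
.........
.........
....#>...
.........
.........
gen 2: .........
.........
.........
....##...
.....v...
.........
gen 3: .........
.........
.........
....##...
....<#...
.........
gen 4: .........
.........
.........
....^#...
....##...
.........
gen 5: .........
.........
.........
...<.#...
....##...
.........
gen 6: .........
.........
...^.....
...#.#...
....##...
.........
gen 7: .........
.........
...#>....
...#.#...
....##...
.........
gen 8: .........
.........
...##....
...#v#...
....##...
.........
gen 9: .........
.........
...##....
...<##...
....##...
.........
gen 10: .........
.........
...##....
....##...
...v##...
.........
gen 11: .........
.........
...##....
....##...
..<###...
.........
gen 12: .........
.........
...##....
..^.##...
..####...
.........
gen 13: .........
.........
...##....
..#>##...
..####...
.........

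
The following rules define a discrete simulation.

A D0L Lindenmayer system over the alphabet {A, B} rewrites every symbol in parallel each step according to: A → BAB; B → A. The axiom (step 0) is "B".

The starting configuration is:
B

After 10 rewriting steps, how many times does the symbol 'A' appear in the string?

341

step 0: B
step 1: A
step 2: BAB
step 3: ABABA
step 4: BABABABABAB
step 5: ABABABABABABABABABABA
step 6: BABABABABABABABABABABABABABABABABABABABABAB
step 7: ABABABABABABABABABABABABABABABABABABABABABABABABABABABABABABABABABABABABABABABABABABA
step 8: BABABABABABABABABABABABABABABABABABABABABABABABABABABABABA…ABABABABABABABABABABABABABABABABABABABABABABABABABABABABAB  (len 171)
step 9: ABABABABABABABABABABABABABABABABABABABABABABABABABABABABAB…BABABABABABABABABABABABABABABABABABABABABABABABABABABABABA  (len 341)
step 10: BABABABABABABABABABABABABABABABABABABABABABABABABABABABABA…ABABABABABABABABABABABABABABABABABABABABABABABABABABABABAB  (len 683)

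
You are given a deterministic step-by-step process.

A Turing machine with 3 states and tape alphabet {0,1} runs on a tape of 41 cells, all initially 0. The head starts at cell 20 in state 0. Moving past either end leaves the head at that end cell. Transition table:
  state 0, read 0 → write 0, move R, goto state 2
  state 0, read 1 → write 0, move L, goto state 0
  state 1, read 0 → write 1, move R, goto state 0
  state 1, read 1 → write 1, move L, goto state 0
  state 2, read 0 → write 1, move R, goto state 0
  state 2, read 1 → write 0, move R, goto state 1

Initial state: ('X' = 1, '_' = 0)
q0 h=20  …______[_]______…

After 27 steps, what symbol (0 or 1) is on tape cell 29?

gen 0: q0 h=20  …______[_]______…
gen 1: q2 h=21  …______[_]______…
gen 2: q0 h=22  …_____X[_]______…
gen 3: q2 h=23  …____X_[_]______…
gen 4: q0 h=24  …___X_X[_]______…
gen 5: q2 h=25  …__X_X_[_]______…
gen 6: q0 h=26  …_X_X_X[_]______…
gen 7: q2 h=27  …X_X_X_[_]______…
gen 8: q0 h=28  …_X_X_X[_]______…
gen 9: q2 h=29  …X_X_X_[_]______…
gen 10: q0 h=30  …_X_X_X[_]______…
gen 11: q2 h=31  …X_X_X_[_]______…
gen 12: q0 h=32  …_X_X_X[_]______…
gen 13: q2 h=33  …X_X_X_[_]______…
gen 14: q0 h=34  …_X_X_X[_]______|
gen 15: q2 h=35  …X_X_X_[_]_____|
gen 16: q0 h=36  …_X_X_X[_]____|
gen 17: q2 h=37  …X_X_X_[_]___|
gen 18: q0 h=38  …_X_X_X[_]__|
gen 19: q2 h=39  …X_X_X_[_]_|
gen 20: q0 h=40  …_X_X_X[_]|
gen 21: q2 h=40  …_X_X_X[_]|
gen 22: q0 h=40  …_X_X_X[X]|
gen 23: q0 h=39  …X_X_X_[X]_|
gen 24: q0 h=38  …_X_X_X[_]__|
gen 25: q2 h=39  …X_X_X_[_]_|
gen 26: q0 h=40  …_X_X_X[_]|
gen 27: q2 h=40  …_X_X_X[_]|

1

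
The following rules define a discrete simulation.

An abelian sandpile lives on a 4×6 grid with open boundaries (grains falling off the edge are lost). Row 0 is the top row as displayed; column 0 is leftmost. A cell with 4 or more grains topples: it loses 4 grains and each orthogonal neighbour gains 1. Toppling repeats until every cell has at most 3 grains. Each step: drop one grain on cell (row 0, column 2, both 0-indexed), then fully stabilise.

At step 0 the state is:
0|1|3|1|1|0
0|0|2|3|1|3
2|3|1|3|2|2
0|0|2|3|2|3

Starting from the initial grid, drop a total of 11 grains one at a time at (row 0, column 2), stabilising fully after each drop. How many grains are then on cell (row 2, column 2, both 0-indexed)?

3

t=0: 0|1|3|1|1|0
0|0|2|3|1|3
2|3|1|3|2|2
0|0|2|3|2|3
t=1: 0|2|0|2|1|0
0|0|3|3|1|3
2|3|1|3|2|2
0|0|2|3|2|3
t=2: 0|2|1|2|1|0
0|0|3|3|1|3
2|3|1|3|2|2
0|0|2|3|2|3
t=3: 0|2|2|2|1|0
0|0|3|3|1|3
2|3|1|3|2|2
0|0|2|3|2|3
t=4: 0|2|3|2|1|0
0|0|3|3|1|3
2|3|1|3|2|2
0|0|2|3|2|3
t=5: 0|3|2|0|2|0
0|1|1|2|2|3
2|3|3|1|3|2
0|0|3|0|3|3
t=6: 0|3|3|0|2|0
0|1|1|2|2|3
2|3|3|1|3|2
0|0|3|0|3|3
t=7: 1|0|1|1|2|0
0|2|2|2|2|3
2|3|3|1|3|2
0|0|3|0|3|3
t=8: 1|0|2|1|2|0
0|2|2|2|2|3
2|3|3|1|3|2
0|0|3|0|3|3
t=9: 1|0|3|1|2|0
0|2|2|2|2|3
2|3|3|1|3|2
0|0|3|0|3|3
t=10: 1|1|0|2|2|0
0|2|3|2|2|3
2|3|3|1|3|2
0|0|3|0|3|3
t=11: 1|1|1|2|2|0
0|2|3|2|2|3
2|3|3|1|3|2
0|0|3|0|3|3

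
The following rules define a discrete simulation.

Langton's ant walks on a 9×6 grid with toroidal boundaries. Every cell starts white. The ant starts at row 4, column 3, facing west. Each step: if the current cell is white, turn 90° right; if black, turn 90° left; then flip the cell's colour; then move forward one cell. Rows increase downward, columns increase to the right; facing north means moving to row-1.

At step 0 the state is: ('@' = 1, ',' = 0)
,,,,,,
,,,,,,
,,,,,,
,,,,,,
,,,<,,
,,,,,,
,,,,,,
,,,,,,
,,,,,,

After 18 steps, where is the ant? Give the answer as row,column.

5,4

gen 0: ,,,,,,
,,,,,,
,,,,,,
,,,,,,
,,,<,,
,,,,,,
,,,,,,
,,,,,,
,,,,,,
gen 1: ,,,,,,
,,,,,,
,,,,,,
,,,^,,
,,,@,,
,,,,,,
,,,,,,
,,,,,,
,,,,,,
gen 2: ,,,,,,
,,,,,,
,,,,,,
,,,@>,
,,,@,,
,,,,,,
,,,,,,
,,,,,,
,,,,,,
gen 3: ,,,,,,
,,,,,,
,,,,,,
,,,@@,
,,,@v,
,,,,,,
,,,,,,
,,,,,,
,,,,,,
gen 4: ,,,,,,
,,,,,,
,,,,,,
,,,@@,
,,,<@,
,,,,,,
,,,,,,
,,,,,,
,,,,,,
gen 5: ,,,,,,
,,,,,,
,,,,,,
,,,@@,
,,,,@,
,,,v,,
,,,,,,
,,,,,,
,,,,,,
gen 6: ,,,,,,
,,,,,,
,,,,,,
,,,@@,
,,,,@,
,,<@,,
,,,,,,
,,,,,,
,,,,,,
gen 7: ,,,,,,
,,,,,,
,,,,,,
,,,@@,
,,^,@,
,,@@,,
,,,,,,
,,,,,,
,,,,,,
gen 8: ,,,,,,
,,,,,,
,,,,,,
,,,@@,
,,@>@,
,,@@,,
,,,,,,
,,,,,,
,,,,,,
gen 9: ,,,,,,
,,,,,,
,,,,,,
,,,@@,
,,@@@,
,,@v,,
,,,,,,
,,,,,,
,,,,,,
gen 10: ,,,,,,
,,,,,,
,,,,,,
,,,@@,
,,@@@,
,,@,>,
,,,,,,
,,,,,,
,,,,,,
gen 11: ,,,,,,
,,,,,,
,,,,,,
,,,@@,
,,@@@,
,,@,@,
,,,,v,
,,,,,,
,,,,,,
gen 12: ,,,,,,
,,,,,,
,,,,,,
,,,@@,
,,@@@,
,,@,@,
,,,<@,
,,,,,,
,,,,,,
gen 13: ,,,,,,
,,,,,,
,,,,,,
,,,@@,
,,@@@,
,,@^@,
,,,@@,
,,,,,,
,,,,,,
gen 14: ,,,,,,
,,,,,,
,,,,,,
,,,@@,
,,@@@,
,,@@>,
,,,@@,
,,,,,,
,,,,,,
gen 15: ,,,,,,
,,,,,,
,,,,,,
,,,@@,
,,@@^,
,,@@,,
,,,@@,
,,,,,,
,,,,,,
gen 16: ,,,,,,
,,,,,,
,,,,,,
,,,@@,
,,@<,,
,,@@,,
,,,@@,
,,,,,,
,,,,,,
gen 17: ,,,,,,
,,,,,,
,,,,,,
,,,@@,
,,@,,,
,,@v,,
,,,@@,
,,,,,,
,,,,,,
gen 18: ,,,,,,
,,,,,,
,,,,,,
,,,@@,
,,@,,,
,,@,>,
,,,@@,
,,,,,,
,,,,,,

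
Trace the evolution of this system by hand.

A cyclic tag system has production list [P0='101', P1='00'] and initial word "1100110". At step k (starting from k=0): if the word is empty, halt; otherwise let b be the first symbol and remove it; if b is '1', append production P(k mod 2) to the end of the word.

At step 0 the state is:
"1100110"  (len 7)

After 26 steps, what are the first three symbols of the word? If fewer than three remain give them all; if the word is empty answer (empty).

100

step 0: "1100110"  (len 7)
step 1: "100110101"  (len 9)
step 2: "0011010100"  (len 10)
step 3: "011010100"  (len 9)
step 4: "11010100"  (len 8)
step 5: "1010100101"  (len 10)
step 6: "01010010100"  (len 11)
step 7: "1010010100"  (len 10)
step 8: "01001010000"  (len 11)
step 9: "1001010000"  (len 10)
step 10: "00101000000"  (len 11)
step 11: "0101000000"  (len 10)
step 12: "101000000"  (len 9)
step 13: "01000000101"  (len 11)
step 14: "1000000101"  (len 10)
step 15: "000000101101"  (len 12)
step 16: "00000101101"  (len 11)
step 17: "0000101101"  (len 10)
step 18: "000101101"  (len 9)
step 19: "00101101"  (len 8)
step 20: "0101101"  (len 7)
step 21: "101101"  (len 6)
step 22: "0110100"  (len 7)
step 23: "110100"  (len 6)
step 24: "1010000"  (len 7)
step 25: "010000101"  (len 9)
step 26: "10000101"  (len 8)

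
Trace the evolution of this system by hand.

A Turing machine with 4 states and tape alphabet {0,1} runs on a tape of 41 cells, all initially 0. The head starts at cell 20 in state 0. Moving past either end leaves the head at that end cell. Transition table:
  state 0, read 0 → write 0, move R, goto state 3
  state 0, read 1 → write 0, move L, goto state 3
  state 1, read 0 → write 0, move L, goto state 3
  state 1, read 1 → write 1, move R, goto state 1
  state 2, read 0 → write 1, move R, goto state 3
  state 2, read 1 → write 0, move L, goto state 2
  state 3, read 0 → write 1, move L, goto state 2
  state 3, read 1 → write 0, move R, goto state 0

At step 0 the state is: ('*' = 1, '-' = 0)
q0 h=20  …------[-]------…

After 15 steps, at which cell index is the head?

27

step 0: q0 h=20  …------[-]------…
step 1: q3 h=21  …------[-]------…
step 2: q2 h=20  …------[-]*-----…
step 3: q3 h=21  …-----*[*]------…
step 4: q0 h=22  …----*-[-]------…
step 5: q3 h=23  …---*--[-]------…
step 6: q2 h=22  …----*-[-]*-----…
step 7: q3 h=23  …---*-*[*]------…
step 8: q0 h=24  …--*-*-[-]------…
step 9: q3 h=25  …-*-*--[-]------…
step 10: q2 h=24  …--*-*-[-]*-----…
step 11: q3 h=25  …-*-*-*[*]------…
step 12: q0 h=26  …*-*-*-[-]------…
step 13: q3 h=27  …-*-*--[-]------…
step 14: q2 h=26  …*-*-*-[-]*-----…
step 15: q3 h=27  …-*-*-*[*]------…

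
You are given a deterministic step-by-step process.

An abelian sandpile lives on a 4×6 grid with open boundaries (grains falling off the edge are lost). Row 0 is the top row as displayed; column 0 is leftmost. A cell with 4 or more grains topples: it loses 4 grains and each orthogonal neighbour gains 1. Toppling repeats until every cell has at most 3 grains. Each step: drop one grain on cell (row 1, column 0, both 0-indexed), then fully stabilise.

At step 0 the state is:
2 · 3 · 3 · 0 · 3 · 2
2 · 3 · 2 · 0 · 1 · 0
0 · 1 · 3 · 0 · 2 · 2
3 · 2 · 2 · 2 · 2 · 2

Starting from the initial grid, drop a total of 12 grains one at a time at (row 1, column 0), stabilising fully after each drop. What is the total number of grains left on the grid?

41

0) 2 · 3 · 3 · 0 · 3 · 2
2 · 3 · 2 · 0 · 1 · 0
0 · 1 · 3 · 0 · 2 · 2
3 · 2 · 2 · 2 · 2 · 2
1) 2 · 3 · 3 · 0 · 3 · 2
3 · 3 · 2 · 0 · 1 · 0
0 · 1 · 3 · 0 · 2 · 2
3 · 2 · 2 · 2 · 2 · 2
2) 0 · 2 · 1 · 1 · 3 · 2
2 · 2 · 1 · 1 · 1 · 0
1 · 3 · 0 · 1 · 2 · 2
3 · 2 · 3 · 2 · 2 · 2
3) 0 · 2 · 1 · 1 · 3 · 2
3 · 2 · 1 · 1 · 1 · 0
1 · 3 · 0 · 1 · 2 · 2
3 · 2 · 3 · 2 · 2 · 2
4) 1 · 2 · 1 · 1 · 3 · 2
0 · 3 · 1 · 1 · 1 · 0
2 · 3 · 0 · 1 · 2 · 2
3 · 2 · 3 · 2 · 2 · 2
5) 1 · 2 · 1 · 1 · 3 · 2
1 · 3 · 1 · 1 · 1 · 0
2 · 3 · 0 · 1 · 2 · 2
3 · 2 · 3 · 2 · 2 · 2
6) 1 · 2 · 1 · 1 · 3 · 2
2 · 3 · 1 · 1 · 1 · 0
2 · 3 · 0 · 1 · 2 · 2
3 · 2 · 3 · 2 · 2 · 2
7) 1 · 2 · 1 · 1 · 3 · 2
3 · 3 · 1 · 1 · 1 · 0
2 · 3 · 0 · 1 · 2 · 2
3 · 2 · 3 · 2 · 2 · 2
8) 2 · 3 · 1 · 1 · 3 · 2
2 · 1 · 2 · 1 · 1 · 0
1 · 2 · 2 · 1 · 2 · 2
1 · 1 · 0 · 3 · 2 · 2
9) 2 · 3 · 1 · 1 · 3 · 2
3 · 1 · 2 · 1 · 1 · 0
1 · 2 · 2 · 1 · 2 · 2
1 · 1 · 0 · 3 · 2 · 2
10) 3 · 3 · 1 · 1 · 3 · 2
0 · 2 · 2 · 1 · 1 · 0
2 · 2 · 2 · 1 · 2 · 2
1 · 1 · 0 · 3 · 2 · 2
11) 3 · 3 · 1 · 1 · 3 · 2
1 · 2 · 2 · 1 · 1 · 0
2 · 2 · 2 · 1 · 2 · 2
1 · 1 · 0 · 3 · 2 · 2
12) 3 · 3 · 1 · 1 · 3 · 2
2 · 2 · 2 · 1 · 1 · 0
2 · 2 · 2 · 1 · 2 · 2
1 · 1 · 0 · 3 · 2 · 2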